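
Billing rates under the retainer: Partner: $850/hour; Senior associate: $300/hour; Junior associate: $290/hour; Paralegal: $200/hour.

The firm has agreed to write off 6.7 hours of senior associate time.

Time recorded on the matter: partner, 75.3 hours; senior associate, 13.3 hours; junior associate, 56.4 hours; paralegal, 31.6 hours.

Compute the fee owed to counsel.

$88,661.00

Partner: 75.3 × $850 = $64,005.00
Senior associate: 13.3 × $300 = $3,990.00
Junior associate: 56.4 × $290 = $16,356.00
Paralegal: 31.6 × $200 = $6,320.00
Subtotal: $90,671.00
Write-off: 6.7 × $300 = $2,010.00
Total: $90,671.00 − $2,010.00 = $88,661.00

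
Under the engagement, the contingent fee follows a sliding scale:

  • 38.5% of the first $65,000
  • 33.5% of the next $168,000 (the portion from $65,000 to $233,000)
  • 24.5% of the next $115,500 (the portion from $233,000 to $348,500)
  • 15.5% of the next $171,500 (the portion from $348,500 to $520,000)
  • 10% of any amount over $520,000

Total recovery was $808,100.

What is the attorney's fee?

First $65,000 at 38.5% = $25,025.00
Next $168,000 at 33.5% = $56,280.00
Next $115,500 at 24.5% = $28,297.50
Next $171,500 at 15.5% = $26,582.50
Remaining $288,100 at 10% = $28,810.00
Fee: $25,025.00 + $56,280.00 + $28,297.50 + $26,582.50 + $28,810.00 = $164,995.00

$164,995.00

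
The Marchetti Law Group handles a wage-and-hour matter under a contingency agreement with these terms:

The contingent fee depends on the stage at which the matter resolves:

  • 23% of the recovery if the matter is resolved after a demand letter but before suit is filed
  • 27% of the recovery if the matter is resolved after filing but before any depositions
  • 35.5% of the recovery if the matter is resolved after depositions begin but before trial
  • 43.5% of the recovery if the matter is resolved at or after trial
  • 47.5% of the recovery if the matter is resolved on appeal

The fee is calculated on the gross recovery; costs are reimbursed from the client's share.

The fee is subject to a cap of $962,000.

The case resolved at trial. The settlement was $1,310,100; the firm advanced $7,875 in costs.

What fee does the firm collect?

$569,893.50

Fee base is the gross recovery, $1,310,100; costs are reimbursed separately.
The matter resolved at trial, so the 43.5% rate applies.
$1,310,100 × 43.5% = $569,893.50
$569,893.50 is under the $962,000 cap.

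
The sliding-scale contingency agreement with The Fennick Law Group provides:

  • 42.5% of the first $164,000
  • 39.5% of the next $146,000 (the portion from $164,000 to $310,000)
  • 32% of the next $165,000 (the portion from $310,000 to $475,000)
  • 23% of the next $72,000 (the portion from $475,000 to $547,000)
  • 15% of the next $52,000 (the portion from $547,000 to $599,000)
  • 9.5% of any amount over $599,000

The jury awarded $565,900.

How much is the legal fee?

First $164,000 at 42.5% = $69,700.00
Next $146,000 at 39.5% = $57,670.00
Next $165,000 at 32% = $52,800.00
Next $72,000 at 23% = $16,560.00
Remaining $18,900 at 15% = $2,835.00
Fee: $69,700.00 + $57,670.00 + $52,800.00 + $16,560.00 + $2,835.00 = $199,565.00

$199,565.00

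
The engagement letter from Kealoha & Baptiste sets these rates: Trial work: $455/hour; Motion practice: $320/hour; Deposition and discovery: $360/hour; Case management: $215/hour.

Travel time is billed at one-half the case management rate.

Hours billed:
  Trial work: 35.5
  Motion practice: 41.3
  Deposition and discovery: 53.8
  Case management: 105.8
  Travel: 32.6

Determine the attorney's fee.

$74,988.00

Trial work: 35.5 × $455 = $16,152.50
Motion practice: 41.3 × $320 = $13,216.00
Deposition and discovery: 53.8 × $360 = $19,368.00
Case management: 105.8 × $215 = $22,747.00
Subtotal: $16,152.50 + $13,216.00 + $19,368.00 + $22,747.00 = $71,483.50
Travel: 32.6 × ($215 ÷ 2) = 32.6 × $107.50 = $3,504.50
Total: $71,483.50 + $3,504.50 = $74,988.00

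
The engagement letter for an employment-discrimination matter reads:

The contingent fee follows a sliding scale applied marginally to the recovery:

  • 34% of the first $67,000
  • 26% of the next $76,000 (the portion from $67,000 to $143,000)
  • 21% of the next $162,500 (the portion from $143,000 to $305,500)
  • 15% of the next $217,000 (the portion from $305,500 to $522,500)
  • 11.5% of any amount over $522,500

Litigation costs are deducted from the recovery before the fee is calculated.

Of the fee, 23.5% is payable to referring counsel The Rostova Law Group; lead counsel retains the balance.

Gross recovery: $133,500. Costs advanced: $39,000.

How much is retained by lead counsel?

$22,896.45

Fee base (net of costs): $133,500 − $39,000 = $94,500
First $67,000 at 34% = $22,780.00
Remaining $27,500 at 26% = $7,150.00
Fee: $22,780.00 + $7,150.00 = $29,930.00
Referral share: 23.5% of $29,930.00 = $7,033.55; lead counsel retains $29,930.00 − $7,033.55 = $22,896.45.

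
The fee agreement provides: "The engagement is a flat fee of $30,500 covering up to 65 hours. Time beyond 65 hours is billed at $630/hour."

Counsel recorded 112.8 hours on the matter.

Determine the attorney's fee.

Flat fee: $30,500.00
Excess hours: 112.8 − 65 = 47.8
Overrun: 47.8 × $630 = $30,114.00
Total: $30,500.00 + $30,114.00 = $60,614.00

$60,614.00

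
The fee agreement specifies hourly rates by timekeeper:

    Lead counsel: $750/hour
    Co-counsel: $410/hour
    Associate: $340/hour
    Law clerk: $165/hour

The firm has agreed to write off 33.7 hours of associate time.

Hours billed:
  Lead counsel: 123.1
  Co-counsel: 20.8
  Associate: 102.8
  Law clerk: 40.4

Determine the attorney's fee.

Lead counsel: 123.1 × $750 = $92,325.00
Co-counsel: 20.8 × $410 = $8,528.00
Associate: 102.8 × $340 = $34,952.00
Law clerk: 40.4 × $165 = $6,666.00
Subtotal: $142,471.00
Write-off: 33.7 × $340 = $11,458.00
Total: $142,471.00 − $11,458.00 = $131,013.00

$131,013.00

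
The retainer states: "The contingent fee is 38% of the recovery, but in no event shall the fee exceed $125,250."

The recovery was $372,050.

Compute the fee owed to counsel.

38% of $372,050 = $141,379.00
That exceeds the $125,250 cap, so the fee is capped at $125,250.

$125,250.00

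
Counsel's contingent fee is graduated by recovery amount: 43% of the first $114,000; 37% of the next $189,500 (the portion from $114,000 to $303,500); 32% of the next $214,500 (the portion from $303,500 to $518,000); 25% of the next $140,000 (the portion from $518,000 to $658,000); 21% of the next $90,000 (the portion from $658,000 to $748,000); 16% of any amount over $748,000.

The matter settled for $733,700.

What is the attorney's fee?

$238,672.00

First $114,000 at 43% = $49,020.00
Next $189,500 at 37% = $70,115.00
Next $214,500 at 32% = $68,640.00
Next $140,000 at 25% = $35,000.00
Remaining $75,700 at 21% = $15,897.00
Fee: $49,020.00 + $70,115.00 + $68,640.00 + $35,000.00 + $15,897.00 = $238,672.00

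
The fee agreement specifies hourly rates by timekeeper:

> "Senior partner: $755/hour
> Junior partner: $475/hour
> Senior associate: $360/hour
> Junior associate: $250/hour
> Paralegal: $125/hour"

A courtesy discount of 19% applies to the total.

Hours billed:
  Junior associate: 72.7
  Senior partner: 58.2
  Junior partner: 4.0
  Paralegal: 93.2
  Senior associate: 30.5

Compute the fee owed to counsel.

Senior partner: 58.2 × $755 = $43,941.00
Junior partner: 4.0 × $475 = $1,900.00
Senior associate: 30.5 × $360 = $10,980.00
Junior associate: 72.7 × $250 = $18,175.00
Paralegal: 93.2 × $125 = $11,650.00
Subtotal: $86,646.00
Less 19% discount: −$16,462.74
Total: $86,646.00 − $16,462.74 = $70,183.26

$70,183.26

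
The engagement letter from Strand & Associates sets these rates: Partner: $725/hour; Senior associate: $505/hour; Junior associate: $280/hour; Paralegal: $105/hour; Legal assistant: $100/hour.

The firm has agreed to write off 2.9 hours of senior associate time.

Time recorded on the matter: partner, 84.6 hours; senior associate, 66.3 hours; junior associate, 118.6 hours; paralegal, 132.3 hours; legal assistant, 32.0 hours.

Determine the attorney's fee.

$143,651.50

Partner: 84.6 × $725 = $61,335.00
Senior associate: 66.3 × $505 = $33,481.50
Junior associate: 118.6 × $280 = $33,208.00
Paralegal: 132.3 × $105 = $13,891.50
Legal assistant: 32.0 × $100 = $3,200.00
Subtotal: $145,116.00
Write-off: 2.9 × $505 = $1,464.50
Total: $145,116.00 − $1,464.50 = $143,651.50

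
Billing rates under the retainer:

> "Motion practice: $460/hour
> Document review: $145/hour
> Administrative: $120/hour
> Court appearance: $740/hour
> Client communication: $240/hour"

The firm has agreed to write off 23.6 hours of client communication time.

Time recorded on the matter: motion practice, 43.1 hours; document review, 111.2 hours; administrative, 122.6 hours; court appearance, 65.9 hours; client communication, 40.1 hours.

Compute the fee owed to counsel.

Motion practice: 43.1 × $460 = $19,826.00
Document review: 111.2 × $145 = $16,124.00
Administrative: 122.6 × $120 = $14,712.00
Court appearance: 65.9 × $740 = $48,766.00
Client communication: 40.1 × $240 = $9,624.00
Subtotal: $109,052.00
Write-off: 23.6 × $240 = $5,664.00
Total: $109,052.00 − $5,664.00 = $103,388.00

$103,388.00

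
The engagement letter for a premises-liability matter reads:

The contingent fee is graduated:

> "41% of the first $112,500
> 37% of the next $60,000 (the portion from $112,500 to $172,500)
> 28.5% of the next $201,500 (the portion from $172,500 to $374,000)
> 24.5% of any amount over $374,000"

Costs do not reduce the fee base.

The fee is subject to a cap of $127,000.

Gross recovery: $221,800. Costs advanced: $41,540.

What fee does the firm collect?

Fee base is the gross recovery, $221,800; costs are reimbursed separately.
First $112,500 at 41% = $46,125.00
Next $60,000 at 37% = $22,200.00
Remaining $49,300 at 28.5% = $14,050.50
Fee: $46,125.00 + $22,200.00 + $14,050.50 = $82,375.50
$82,375.50 is under the $127,000 cap.

$82,375.50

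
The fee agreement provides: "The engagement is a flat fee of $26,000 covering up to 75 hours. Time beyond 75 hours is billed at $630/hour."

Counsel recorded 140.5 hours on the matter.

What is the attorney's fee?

Flat fee: $26,000.00
Excess hours: 140.5 − 75 = 65.5
Overrun: 65.5 × $630 = $41,265.00
Total: $26,000.00 + $41,265.00 = $67,265.00

$67,265.00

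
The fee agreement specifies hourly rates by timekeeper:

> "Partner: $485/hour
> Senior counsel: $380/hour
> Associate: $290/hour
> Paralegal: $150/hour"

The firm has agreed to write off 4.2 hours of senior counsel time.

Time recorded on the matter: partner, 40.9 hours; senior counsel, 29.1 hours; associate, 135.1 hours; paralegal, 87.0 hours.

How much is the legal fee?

$81,527.50

Partner: 40.9 × $485 = $19,836.50
Senior counsel: 29.1 × $380 = $11,058.00
Associate: 135.1 × $290 = $39,179.00
Paralegal: 87.0 × $150 = $13,050.00
Subtotal: $83,123.50
Write-off: 4.2 × $380 = $1,596.00
Total: $83,123.50 − $1,596.00 = $81,527.50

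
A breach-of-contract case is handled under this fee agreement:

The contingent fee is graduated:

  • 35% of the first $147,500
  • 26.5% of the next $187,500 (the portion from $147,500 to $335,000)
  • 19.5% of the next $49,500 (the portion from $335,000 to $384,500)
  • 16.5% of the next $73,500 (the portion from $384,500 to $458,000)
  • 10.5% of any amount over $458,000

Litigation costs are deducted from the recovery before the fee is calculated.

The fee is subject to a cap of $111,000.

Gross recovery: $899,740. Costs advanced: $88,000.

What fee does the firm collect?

Fee base (net of costs): $899,740 − $88,000 = $811,740
First $147,500 at 35% = $51,625.00
Next $187,500 at 26.5% = $49,687.50
Next $49,500 at 19.5% = $9,652.50
Next $73,500 at 16.5% = $12,127.50
Remaining $353,740 at 10.5% = $37,142.70
Fee: $51,625.00 + $49,687.50 + $9,652.50 + $12,127.50 + $37,142.70 = $160,235.20
$160,235.20 exceeds the $111,000 cap, so the fee is capped at $111,000.00.

$111,000.00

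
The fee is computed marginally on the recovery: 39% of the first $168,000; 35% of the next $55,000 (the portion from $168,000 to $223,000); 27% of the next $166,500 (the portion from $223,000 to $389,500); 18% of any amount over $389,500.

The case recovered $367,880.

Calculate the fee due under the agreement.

First $168,000 at 39% = $65,520.00
Next $55,000 at 35% = $19,250.00
Remaining $144,880 at 27% = $39,117.60
Fee: $65,520.00 + $19,250.00 + $39,117.60 = $123,887.60

$123,887.60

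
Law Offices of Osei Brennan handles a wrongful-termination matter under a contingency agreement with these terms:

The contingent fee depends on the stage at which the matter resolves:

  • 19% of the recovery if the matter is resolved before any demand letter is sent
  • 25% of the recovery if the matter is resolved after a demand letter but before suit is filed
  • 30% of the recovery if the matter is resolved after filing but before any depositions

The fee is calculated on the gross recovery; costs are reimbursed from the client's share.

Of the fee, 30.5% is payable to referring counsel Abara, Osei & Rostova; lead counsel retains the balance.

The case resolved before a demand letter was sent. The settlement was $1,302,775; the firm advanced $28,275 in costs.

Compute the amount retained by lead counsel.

Fee base is the gross recovery, $1,302,775; costs are reimbursed separately.
The matter resolved before a demand letter was sent, so the 19% rate applies.
$1,302,775 × 19% = $247,527.25
Referral share: 30.5% of $247,527.25 = $75,495.81; lead counsel retains $247,527.25 − $75,495.81 = $172,031.44.

$172,031.44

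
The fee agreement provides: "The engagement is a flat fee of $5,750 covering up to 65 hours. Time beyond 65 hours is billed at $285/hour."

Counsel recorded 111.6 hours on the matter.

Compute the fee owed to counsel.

Flat fee: $5,750.00
Excess hours: 111.6 − 65 = 46.6
Overrun: 46.6 × $285 = $13,281.00
Total: $5,750.00 + $13,281.00 = $19,031.00

$19,031.00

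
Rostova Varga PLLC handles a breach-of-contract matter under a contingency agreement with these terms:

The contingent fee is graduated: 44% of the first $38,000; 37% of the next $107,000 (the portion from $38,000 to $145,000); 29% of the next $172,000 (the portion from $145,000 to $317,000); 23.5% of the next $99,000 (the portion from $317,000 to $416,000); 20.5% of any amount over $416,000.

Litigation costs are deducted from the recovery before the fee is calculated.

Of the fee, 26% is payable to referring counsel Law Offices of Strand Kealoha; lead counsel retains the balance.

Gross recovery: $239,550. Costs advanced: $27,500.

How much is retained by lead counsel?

Fee base (net of costs): $239,550 − $27,500 = $212,050
First $38,000 at 44% = $16,720.00
Next $107,000 at 37% = $39,590.00
Remaining $67,050 at 29% = $19,444.50
Fee: $16,720.00 + $39,590.00 + $19,444.50 = $75,754.50
Referral share: 26% of $75,754.50 = $19,696.17; lead counsel retains $75,754.50 − $19,696.17 = $56,058.33.

$56,058.33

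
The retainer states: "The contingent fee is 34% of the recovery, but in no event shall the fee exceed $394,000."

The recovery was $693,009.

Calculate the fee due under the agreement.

$235,623.06

34% of $693,009 = $235,623.06
That is under the $394,000 cap.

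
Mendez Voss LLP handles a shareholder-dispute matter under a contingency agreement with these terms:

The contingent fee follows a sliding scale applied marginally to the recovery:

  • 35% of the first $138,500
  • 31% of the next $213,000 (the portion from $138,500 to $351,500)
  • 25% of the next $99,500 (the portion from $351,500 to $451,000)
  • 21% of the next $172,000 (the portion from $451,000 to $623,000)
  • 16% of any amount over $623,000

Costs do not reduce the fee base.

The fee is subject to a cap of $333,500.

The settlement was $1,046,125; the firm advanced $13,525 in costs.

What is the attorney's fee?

Fee base is the gross recovery, $1,046,125; costs are reimbursed separately.
First $138,500 at 35% = $48,475.00
Next $213,000 at 31% = $66,030.00
Next $99,500 at 25% = $24,875.00
Next $172,000 at 21% = $36,120.00
Remaining $423,125 at 16% = $67,700.00
Fee: $48,475.00 + $66,030.00 + $24,875.00 + $36,120.00 + $67,700.00 = $243,200.00
$243,200.00 is under the $333,500 cap.

$243,200.00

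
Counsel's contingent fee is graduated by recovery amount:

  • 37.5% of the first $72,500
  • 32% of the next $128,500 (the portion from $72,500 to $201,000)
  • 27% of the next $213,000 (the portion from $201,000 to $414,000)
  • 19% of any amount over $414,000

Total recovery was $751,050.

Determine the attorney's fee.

$189,857.00

First $72,500 at 37.5% = $27,187.50
Next $128,500 at 32% = $41,120.00
Next $213,000 at 27% = $57,510.00
Remaining $337,050 at 19% = $64,039.50
Fee: $27,187.50 + $41,120.00 + $57,510.00 + $64,039.50 = $189,857.00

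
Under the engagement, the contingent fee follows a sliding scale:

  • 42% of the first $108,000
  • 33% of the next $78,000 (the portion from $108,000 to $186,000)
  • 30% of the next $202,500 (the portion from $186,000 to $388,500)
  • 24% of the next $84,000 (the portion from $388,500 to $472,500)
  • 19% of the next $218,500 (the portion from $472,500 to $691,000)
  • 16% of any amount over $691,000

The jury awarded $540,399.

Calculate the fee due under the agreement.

First $108,000 at 42% = $45,360.00
Next $78,000 at 33% = $25,740.00
Next $202,500 at 30% = $60,750.00
Next $84,000 at 24% = $20,160.00
Remaining $67,899 at 19% = $12,900.81
Fee: $45,360.00 + $25,740.00 + $60,750.00 + $20,160.00 + $12,900.81 = $164,910.81

$164,910.81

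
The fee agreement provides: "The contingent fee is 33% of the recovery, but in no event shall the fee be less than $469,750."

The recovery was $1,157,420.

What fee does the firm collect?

33% of $1,157,420 = $381,948.60
That is below the $469,750 minimum, so the minimum applies.

$469,750.00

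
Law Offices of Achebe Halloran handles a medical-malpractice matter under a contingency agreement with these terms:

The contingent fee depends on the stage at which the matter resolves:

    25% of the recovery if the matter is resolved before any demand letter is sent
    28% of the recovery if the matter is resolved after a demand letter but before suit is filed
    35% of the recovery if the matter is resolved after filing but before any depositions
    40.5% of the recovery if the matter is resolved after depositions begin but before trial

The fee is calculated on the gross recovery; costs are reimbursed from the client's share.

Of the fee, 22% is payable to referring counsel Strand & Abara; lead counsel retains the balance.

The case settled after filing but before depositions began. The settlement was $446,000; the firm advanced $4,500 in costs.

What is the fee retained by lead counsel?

$121,758.00

Fee base is the gross recovery, $446,000; costs are reimbursed separately.
The matter settled after filing but before depositions began, so the 35% rate applies.
$446,000 × 35% = $156,100.00
Referral share: 22% of $156,100.00 = $34,342.00; lead counsel retains $156,100.00 − $34,342.00 = $121,758.00.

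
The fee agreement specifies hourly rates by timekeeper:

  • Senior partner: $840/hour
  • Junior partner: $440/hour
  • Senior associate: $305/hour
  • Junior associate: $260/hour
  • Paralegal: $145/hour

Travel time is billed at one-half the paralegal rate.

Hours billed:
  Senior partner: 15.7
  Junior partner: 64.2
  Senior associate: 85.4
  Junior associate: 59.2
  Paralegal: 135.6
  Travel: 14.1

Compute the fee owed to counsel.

$103,559.25

Senior partner: 15.7 × $840 = $13,188.00
Junior partner: 64.2 × $440 = $28,248.00
Senior associate: 85.4 × $305 = $26,047.00
Junior associate: 59.2 × $260 = $15,392.00
Paralegal: 135.6 × $145 = $19,662.00
Subtotal: $13,188.00 + $28,248.00 + $26,047.00 + $15,392.00 + $19,662.00 = $102,537.00
Travel: 14.1 × ($145 ÷ 2) = 14.1 × $72.50 = $1,022.25
Total: $102,537.00 + $1,022.25 = $103,559.25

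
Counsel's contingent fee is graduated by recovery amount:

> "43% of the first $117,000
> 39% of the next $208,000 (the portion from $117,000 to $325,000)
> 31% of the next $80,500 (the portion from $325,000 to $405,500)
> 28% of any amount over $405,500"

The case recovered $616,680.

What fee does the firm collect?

First $117,000 at 43% = $50,310.00
Next $208,000 at 39% = $81,120.00
Next $80,500 at 31% = $24,955.00
Remaining $211,180 at 28% = $59,130.40
Fee: $50,310.00 + $81,120.00 + $24,955.00 + $59,130.40 = $215,515.40

$215,515.40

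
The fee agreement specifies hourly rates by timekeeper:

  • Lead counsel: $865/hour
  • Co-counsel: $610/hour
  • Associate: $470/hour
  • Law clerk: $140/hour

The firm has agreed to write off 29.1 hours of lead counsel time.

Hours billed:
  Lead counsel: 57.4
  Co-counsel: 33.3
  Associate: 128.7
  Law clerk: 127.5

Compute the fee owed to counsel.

$123,131.50

Lead counsel: 57.4 × $865 = $49,651.00
Co-counsel: 33.3 × $610 = $20,313.00
Associate: 128.7 × $470 = $60,489.00
Law clerk: 127.5 × $140 = $17,850.00
Subtotal: $148,303.00
Write-off: 29.1 × $865 = $25,171.50
Total: $148,303.00 − $25,171.50 = $123,131.50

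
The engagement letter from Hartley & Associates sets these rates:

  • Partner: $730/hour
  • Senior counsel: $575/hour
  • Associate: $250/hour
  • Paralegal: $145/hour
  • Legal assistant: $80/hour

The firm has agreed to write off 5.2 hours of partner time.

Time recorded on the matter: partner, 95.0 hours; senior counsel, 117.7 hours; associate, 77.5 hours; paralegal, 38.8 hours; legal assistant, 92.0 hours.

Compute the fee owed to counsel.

Partner: 95.0 × $730 = $69,350.00
Senior counsel: 117.7 × $575 = $67,677.50
Associate: 77.5 × $250 = $19,375.00
Paralegal: 38.8 × $145 = $5,626.00
Legal assistant: 92.0 × $80 = $7,360.00
Subtotal: $169,388.50
Write-off: 5.2 × $730 = $3,796.00
Total: $169,388.50 − $3,796.00 = $165,592.50

$165,592.50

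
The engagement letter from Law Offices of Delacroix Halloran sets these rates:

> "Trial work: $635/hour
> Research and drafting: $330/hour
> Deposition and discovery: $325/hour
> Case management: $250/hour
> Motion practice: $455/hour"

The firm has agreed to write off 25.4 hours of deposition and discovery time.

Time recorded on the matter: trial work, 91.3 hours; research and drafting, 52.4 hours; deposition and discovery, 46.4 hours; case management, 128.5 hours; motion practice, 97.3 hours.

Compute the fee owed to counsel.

$158,489.00

Trial work: 91.3 × $635 = $57,975.50
Research and drafting: 52.4 × $330 = $17,292.00
Deposition and discovery: 46.4 × $325 = $15,080.00
Case management: 128.5 × $250 = $32,125.00
Motion practice: 97.3 × $455 = $44,271.50
Subtotal: $166,744.00
Write-off: 25.4 × $325 = $8,255.00
Total: $166,744.00 − $8,255.00 = $158,489.00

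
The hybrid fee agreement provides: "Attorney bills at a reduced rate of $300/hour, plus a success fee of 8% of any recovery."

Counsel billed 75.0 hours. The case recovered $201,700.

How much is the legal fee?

$38,636.00

Hourly: 75.0 × $300 = $22,500.00
Success fee: 8% of $201,700 = $16,136.00
Total: $22,500.00 + $16,136.00 = $38,636.00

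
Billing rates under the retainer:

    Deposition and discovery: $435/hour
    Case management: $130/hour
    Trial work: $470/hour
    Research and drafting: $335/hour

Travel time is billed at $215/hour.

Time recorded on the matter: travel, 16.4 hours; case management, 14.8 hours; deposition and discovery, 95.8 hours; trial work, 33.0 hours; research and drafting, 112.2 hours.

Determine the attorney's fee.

Deposition and discovery: 95.8 × $435 = $41,673.00
Case management: 14.8 × $130 = $1,924.00
Trial work: 33.0 × $470 = $15,510.00
Research and drafting: 112.2 × $335 = $37,587.00
Subtotal: $41,673.00 + $1,924.00 + $15,510.00 + $37,587.00 = $96,694.00
Travel: 16.4 × $215 = $3,526.00
Total: $96,694.00 + $3,526.00 = $100,220.00

$100,220.00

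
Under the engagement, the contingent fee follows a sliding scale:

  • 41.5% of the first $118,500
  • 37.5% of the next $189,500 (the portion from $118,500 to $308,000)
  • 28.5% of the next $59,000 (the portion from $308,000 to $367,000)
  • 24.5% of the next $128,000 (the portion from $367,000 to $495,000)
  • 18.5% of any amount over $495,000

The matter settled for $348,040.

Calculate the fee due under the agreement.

$131,651.40

First $118,500 at 41.5% = $49,177.50
Next $189,500 at 37.5% = $71,062.50
Remaining $40,040 at 28.5% = $11,411.40
Fee: $49,177.50 + $71,062.50 + $11,411.40 = $131,651.40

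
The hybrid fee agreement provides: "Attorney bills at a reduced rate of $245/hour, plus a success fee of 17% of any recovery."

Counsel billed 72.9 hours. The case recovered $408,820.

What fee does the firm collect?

Hourly: 72.9 × $245 = $17,860.50
Success fee: 17% of $408,820 = $69,499.40
Total: $17,860.50 + $69,499.40 = $87,359.90

$87,359.90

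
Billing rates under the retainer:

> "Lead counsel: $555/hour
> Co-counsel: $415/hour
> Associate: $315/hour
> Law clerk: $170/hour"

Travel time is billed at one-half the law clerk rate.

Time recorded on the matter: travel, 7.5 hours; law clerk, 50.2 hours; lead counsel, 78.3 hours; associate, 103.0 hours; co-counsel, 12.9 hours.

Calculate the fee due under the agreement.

Lead counsel: 78.3 × $555 = $43,456.50
Co-counsel: 12.9 × $415 = $5,353.50
Associate: 103.0 × $315 = $32,445.00
Law clerk: 50.2 × $170 = $8,534.00
Subtotal: $43,456.50 + $5,353.50 + $32,445.00 + $8,534.00 = $89,789.00
Travel: 7.5 × ($170 ÷ 2) = 7.5 × $85.00 = $637.50
Total: $89,789.00 + $637.50 = $90,426.50

$90,426.50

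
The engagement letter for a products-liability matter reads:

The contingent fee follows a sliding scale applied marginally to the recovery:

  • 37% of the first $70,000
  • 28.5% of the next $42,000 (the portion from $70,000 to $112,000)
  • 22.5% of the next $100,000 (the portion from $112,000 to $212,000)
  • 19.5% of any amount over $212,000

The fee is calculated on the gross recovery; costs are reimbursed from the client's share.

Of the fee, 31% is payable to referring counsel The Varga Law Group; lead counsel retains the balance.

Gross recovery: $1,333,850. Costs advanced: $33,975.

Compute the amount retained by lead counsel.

Fee base is the gross recovery, $1,333,850; costs are reimbursed separately.
First $70,000 at 37% = $25,900.00
Next $42,000 at 28.5% = $11,970.00
Next $100,000 at 22.5% = $22,500.00
Remaining $1,121,850 at 19.5% = $218,760.75
Fee: $25,900.00 + $11,970.00 + $22,500.00 + $218,760.75 = $279,130.75
Referral share: 31% of $279,130.75 = $86,530.53; lead counsel retains $279,130.75 − $86,530.53 = $192,600.22.

$192,600.22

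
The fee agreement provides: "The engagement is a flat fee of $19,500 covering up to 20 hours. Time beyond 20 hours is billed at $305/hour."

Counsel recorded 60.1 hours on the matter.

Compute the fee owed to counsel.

Flat fee: $19,500.00
Excess hours: 60.1 − 20 = 40.1
Overrun: 40.1 × $305 = $12,230.50
Total: $19,500.00 + $12,230.50 = $31,730.50

$31,730.50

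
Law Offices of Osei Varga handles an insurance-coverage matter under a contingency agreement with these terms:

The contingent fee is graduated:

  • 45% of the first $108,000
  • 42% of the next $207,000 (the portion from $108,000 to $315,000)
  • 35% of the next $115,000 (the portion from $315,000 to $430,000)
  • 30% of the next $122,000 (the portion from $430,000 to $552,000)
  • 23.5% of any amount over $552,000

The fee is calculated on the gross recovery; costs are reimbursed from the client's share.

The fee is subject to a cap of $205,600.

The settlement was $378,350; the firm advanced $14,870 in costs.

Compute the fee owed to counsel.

Fee base is the gross recovery, $378,350; costs are reimbursed separately.
First $108,000 at 45% = $48,600.00
Next $207,000 at 42% = $86,940.00
Remaining $63,350 at 35% = $22,172.50
Fee: $48,600.00 + $86,940.00 + $22,172.50 = $157,712.50
$157,712.50 is under the $205,600 cap.

$157,712.50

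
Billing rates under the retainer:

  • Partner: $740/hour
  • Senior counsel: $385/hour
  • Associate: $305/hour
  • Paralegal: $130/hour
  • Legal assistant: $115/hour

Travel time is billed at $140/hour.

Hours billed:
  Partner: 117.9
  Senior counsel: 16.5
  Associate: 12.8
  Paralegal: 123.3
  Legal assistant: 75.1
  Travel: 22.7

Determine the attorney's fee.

Partner: 117.9 × $740 = $87,246.00
Senior counsel: 16.5 × $385 = $6,352.50
Associate: 12.8 × $305 = $3,904.00
Paralegal: 123.3 × $130 = $16,029.00
Legal assistant: 75.1 × $115 = $8,636.50
Subtotal: $87,246.00 + $6,352.50 + $3,904.00 + $16,029.00 + $8,636.50 = $122,168.00
Travel: 22.7 × $140 = $3,178.00
Total: $122,168.00 + $3,178.00 = $125,346.00

$125,346.00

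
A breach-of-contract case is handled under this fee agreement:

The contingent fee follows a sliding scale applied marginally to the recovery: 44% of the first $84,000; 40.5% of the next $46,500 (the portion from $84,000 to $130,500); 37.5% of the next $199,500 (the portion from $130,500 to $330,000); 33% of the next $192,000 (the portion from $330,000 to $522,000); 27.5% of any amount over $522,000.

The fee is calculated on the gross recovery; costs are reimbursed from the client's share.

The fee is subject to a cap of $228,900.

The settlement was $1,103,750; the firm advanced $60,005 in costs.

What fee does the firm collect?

Fee base is the gross recovery, $1,103,750; costs are reimbursed separately.
First $84,000 at 44% = $36,960.00
Next $46,500 at 40.5% = $18,832.50
Next $199,500 at 37.5% = $74,812.50
Next $192,000 at 33% = $63,360.00
Remaining $581,750 at 27.5% = $159,981.25
Fee: $36,960.00 + $18,832.50 + $74,812.50 + $63,360.00 + $159,981.25 = $353,946.25
$353,946.25 exceeds the $228,900 cap, so the fee is capped at $228,900.00.

$228,900.00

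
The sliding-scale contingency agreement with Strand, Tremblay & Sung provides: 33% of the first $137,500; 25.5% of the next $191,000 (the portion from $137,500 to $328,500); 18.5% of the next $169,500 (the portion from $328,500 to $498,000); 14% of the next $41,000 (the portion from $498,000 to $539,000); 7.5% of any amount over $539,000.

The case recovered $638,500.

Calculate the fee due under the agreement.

First $137,500 at 33% = $45,375.00
Next $191,000 at 25.5% = $48,705.00
Next $169,500 at 18.5% = $31,357.50
Next $41,000 at 14% = $5,740.00
Remaining $99,500 at 7.5% = $7,462.50
Fee: $45,375.00 + $48,705.00 + $31,357.50 + $5,740.00 + $7,462.50 = $138,640.00

$138,640.00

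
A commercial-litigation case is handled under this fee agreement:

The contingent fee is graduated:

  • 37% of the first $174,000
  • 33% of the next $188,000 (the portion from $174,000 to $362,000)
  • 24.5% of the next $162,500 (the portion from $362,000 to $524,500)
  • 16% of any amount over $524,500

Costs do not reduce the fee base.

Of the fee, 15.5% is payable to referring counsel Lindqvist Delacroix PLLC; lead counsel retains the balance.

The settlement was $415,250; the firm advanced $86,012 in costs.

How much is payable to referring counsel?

Fee base is the gross recovery, $415,250; costs are reimbursed separately.
First $174,000 at 37% = $64,380.00
Next $188,000 at 33% = $62,040.00
Remaining $53,250 at 24.5% = $13,046.25
Fee: $64,380.00 + $62,040.00 + $13,046.25 = $139,466.25
Referral share: 15.5% of $139,466.25 = $21,617.27; lead counsel retains $139,466.25 − $21,617.27 = $117,848.98.

$21,617.27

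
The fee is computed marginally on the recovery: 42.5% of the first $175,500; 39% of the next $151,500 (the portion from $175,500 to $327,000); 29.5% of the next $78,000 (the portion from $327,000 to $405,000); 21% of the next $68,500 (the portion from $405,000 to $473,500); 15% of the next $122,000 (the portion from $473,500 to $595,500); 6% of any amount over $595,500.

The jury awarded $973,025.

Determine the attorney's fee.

$212,019.00

First $175,500 at 42.5% = $74,587.50
Next $151,500 at 39% = $59,085.00
Next $78,000 at 29.5% = $23,010.00
Next $68,500 at 21% = $14,385.00
Next $122,000 at 15% = $18,300.00
Remaining $377,525 at 6% = $22,651.50
Fee: $74,587.50 + $59,085.00 + $23,010.00 + $14,385.00 + $18,300.00 + $22,651.50 = $212,019.00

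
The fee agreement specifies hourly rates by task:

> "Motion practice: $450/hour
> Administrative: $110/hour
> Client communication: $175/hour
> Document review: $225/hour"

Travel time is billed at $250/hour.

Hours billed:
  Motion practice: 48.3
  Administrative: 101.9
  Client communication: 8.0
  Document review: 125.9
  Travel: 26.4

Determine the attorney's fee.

$69,271.50

Motion practice: 48.3 × $450 = $21,735.00
Administrative: 101.9 × $110 = $11,209.00
Client communication: 8.0 × $175 = $1,400.00
Document review: 125.9 × $225 = $28,327.50
Subtotal: $21,735.00 + $11,209.00 + $1,400.00 + $28,327.50 = $62,671.50
Travel: 26.4 × $250 = $6,600.00
Total: $62,671.50 + $6,600.00 = $69,271.50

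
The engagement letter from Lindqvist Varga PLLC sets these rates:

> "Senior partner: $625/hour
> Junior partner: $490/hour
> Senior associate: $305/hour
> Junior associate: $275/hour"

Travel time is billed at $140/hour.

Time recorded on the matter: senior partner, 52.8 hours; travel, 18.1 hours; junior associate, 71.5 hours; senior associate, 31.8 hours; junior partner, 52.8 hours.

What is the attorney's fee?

Senior partner: 52.8 × $625 = $33,000.00
Junior partner: 52.8 × $490 = $25,872.00
Senior associate: 31.8 × $305 = $9,699.00
Junior associate: 71.5 × $275 = $19,662.50
Subtotal: $33,000.00 + $25,872.00 + $9,699.00 + $19,662.50 = $88,233.50
Travel: 18.1 × $140 = $2,534.00
Total: $88,233.50 + $2,534.00 = $90,767.50

$90,767.50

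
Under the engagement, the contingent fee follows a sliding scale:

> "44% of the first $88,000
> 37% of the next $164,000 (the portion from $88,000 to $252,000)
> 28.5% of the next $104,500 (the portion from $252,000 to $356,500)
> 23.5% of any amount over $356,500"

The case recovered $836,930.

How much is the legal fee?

$242,083.55

First $88,000 at 44% = $38,720.00
Next $164,000 at 37% = $60,680.00
Next $104,500 at 28.5% = $29,782.50
Remaining $480,430 at 23.5% = $112,901.05
Fee: $38,720.00 + $60,680.00 + $29,782.50 + $112,901.05 = $242,083.55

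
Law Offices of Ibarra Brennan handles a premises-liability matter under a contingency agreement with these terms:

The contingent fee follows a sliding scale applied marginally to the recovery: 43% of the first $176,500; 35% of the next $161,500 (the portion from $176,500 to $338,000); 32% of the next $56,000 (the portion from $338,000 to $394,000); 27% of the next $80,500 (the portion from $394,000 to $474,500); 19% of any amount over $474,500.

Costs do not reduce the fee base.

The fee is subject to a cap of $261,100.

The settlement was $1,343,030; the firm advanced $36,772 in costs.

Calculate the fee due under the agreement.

Fee base is the gross recovery, $1,343,030; costs are reimbursed separately.
First $176,500 at 43% = $75,895.00
Next $161,500 at 35% = $56,525.00
Next $56,000 at 32% = $17,920.00
Next $80,500 at 27% = $21,735.00
Remaining $868,530 at 19% = $165,020.70
Fee: $75,895.00 + $56,525.00 + $17,920.00 + $21,735.00 + $165,020.70 = $337,095.70
$337,095.70 exceeds the $261,100 cap, so the fee is capped at $261,100.00.

$261,100.00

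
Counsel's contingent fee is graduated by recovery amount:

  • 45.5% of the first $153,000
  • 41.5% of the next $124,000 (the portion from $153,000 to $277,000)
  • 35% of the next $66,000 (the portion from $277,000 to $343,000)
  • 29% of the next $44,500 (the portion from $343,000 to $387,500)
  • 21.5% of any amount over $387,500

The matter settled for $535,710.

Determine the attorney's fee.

$188,945.15

First $153,000 at 45.5% = $69,615.00
Next $124,000 at 41.5% = $51,460.00
Next $66,000 at 35% = $23,100.00
Next $44,500 at 29% = $12,905.00
Remaining $148,210 at 21.5% = $31,865.15
Fee: $69,615.00 + $51,460.00 + $23,100.00 + $12,905.00 + $31,865.15 = $188,945.15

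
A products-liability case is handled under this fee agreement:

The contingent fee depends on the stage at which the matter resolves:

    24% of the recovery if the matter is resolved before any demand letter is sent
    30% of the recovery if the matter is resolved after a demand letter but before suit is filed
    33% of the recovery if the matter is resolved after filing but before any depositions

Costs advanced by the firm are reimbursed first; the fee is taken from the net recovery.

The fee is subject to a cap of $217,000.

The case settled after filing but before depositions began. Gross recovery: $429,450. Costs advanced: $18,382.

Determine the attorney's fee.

$135,652.44

Fee base (net of costs): $429,450 − $18,382 = $411,068
The matter settled after filing but before depositions began, so the 33% rate applies.
$411,068 × 33% = $135,652.44
$135,652.44 is under the $217,000 cap.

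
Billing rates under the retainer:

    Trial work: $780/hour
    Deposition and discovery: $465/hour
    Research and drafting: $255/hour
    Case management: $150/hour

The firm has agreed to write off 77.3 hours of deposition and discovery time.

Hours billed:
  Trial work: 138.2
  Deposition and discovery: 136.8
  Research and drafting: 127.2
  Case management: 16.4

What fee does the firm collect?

$170,359.50

Trial work: 138.2 × $780 = $107,796.00
Deposition and discovery: 136.8 × $465 = $63,612.00
Research and drafting: 127.2 × $255 = $32,436.00
Case management: 16.4 × $150 = $2,460.00
Subtotal: $206,304.00
Write-off: 77.3 × $465 = $35,944.50
Total: $206,304.00 − $35,944.50 = $170,359.50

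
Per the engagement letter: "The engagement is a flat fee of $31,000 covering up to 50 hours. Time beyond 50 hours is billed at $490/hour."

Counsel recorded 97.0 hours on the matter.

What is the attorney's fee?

$54,030.00

Flat fee: $31,000.00
Excess hours: 97.0 − 50 = 47.0
Overrun: 47.0 × $490 = $23,030.00
Total: $31,000.00 + $23,030.00 = $54,030.00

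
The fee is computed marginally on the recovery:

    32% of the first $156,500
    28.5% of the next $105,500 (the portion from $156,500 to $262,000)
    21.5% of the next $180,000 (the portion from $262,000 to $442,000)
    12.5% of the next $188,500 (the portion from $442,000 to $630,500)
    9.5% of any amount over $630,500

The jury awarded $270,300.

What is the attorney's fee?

First $156,500 at 32% = $50,080.00
Next $105,500 at 28.5% = $30,067.50
Remaining $8,300 at 21.5% = $1,784.50
Fee: $50,080.00 + $30,067.50 + $1,784.50 = $81,932.00

$81,932.00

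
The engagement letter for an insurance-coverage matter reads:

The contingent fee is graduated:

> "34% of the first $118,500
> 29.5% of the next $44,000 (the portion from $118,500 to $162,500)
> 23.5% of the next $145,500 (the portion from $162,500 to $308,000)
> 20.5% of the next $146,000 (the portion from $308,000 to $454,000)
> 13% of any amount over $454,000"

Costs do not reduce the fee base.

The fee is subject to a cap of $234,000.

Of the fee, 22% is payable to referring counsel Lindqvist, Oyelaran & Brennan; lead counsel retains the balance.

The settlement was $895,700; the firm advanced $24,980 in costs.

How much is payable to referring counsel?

$38,458.97

Fee base is the gross recovery, $895,700; costs are reimbursed separately.
First $118,500 at 34% = $40,290.00
Next $44,000 at 29.5% = $12,980.00
Next $145,500 at 23.5% = $34,192.50
Next $146,000 at 20.5% = $29,930.00
Remaining $441,700 at 13% = $57,421.00
Fee: $40,290.00 + $12,980.00 + $34,192.50 + $29,930.00 + $57,421.00 = $174,813.50
$174,813.50 is under the $234,000 cap.
Referral share: 22% of $174,813.50 = $38,458.97; lead counsel retains $174,813.50 − $38,458.97 = $136,354.53.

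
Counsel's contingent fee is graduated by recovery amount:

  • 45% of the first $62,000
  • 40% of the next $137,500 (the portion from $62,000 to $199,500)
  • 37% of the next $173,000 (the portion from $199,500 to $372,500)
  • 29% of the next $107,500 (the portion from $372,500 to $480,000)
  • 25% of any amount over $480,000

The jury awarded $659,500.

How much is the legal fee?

$222,960.00

First $62,000 at 45% = $27,900.00
Next $137,500 at 40% = $55,000.00
Next $173,000 at 37% = $64,010.00
Next $107,500 at 29% = $31,175.00
Remaining $179,500 at 25% = $44,875.00
Fee: $27,900.00 + $55,000.00 + $64,010.00 + $31,175.00 + $44,875.00 = $222,960.00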